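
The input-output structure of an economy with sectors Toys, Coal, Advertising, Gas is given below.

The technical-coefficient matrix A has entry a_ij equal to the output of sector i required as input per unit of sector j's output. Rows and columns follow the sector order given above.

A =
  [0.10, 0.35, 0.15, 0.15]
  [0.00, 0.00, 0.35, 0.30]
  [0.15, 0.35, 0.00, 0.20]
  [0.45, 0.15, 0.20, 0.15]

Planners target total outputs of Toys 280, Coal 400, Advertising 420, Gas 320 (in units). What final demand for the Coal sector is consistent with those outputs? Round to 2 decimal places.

d_C = 157.00

I − A =
  [   0.90    -0.35    -0.15    -0.15]
  [   0.00     1.00    -0.35    -0.30]
  [  -0.15    -0.35     1.00    -0.20]
  [  -0.45    -0.15    -0.20     0.85]
d = (I − A) x:
  d_T = (+0.90)·280 + (-0.35)·400 + (-0.15)·420 + (-0.15)·320 = 1.00
  d_C = (+0.00)·280 + (+1.00)·400 + (-0.35)·420 + (-0.30)·320 = 157.00
  d_A = (-0.15)·280 + (-0.35)·400 + (+1.00)·420 + (-0.20)·320 = 174.00
  d_G = (-0.45)·280 + (-0.15)·400 + (-0.20)·420 + (+0.85)·320 = 2.00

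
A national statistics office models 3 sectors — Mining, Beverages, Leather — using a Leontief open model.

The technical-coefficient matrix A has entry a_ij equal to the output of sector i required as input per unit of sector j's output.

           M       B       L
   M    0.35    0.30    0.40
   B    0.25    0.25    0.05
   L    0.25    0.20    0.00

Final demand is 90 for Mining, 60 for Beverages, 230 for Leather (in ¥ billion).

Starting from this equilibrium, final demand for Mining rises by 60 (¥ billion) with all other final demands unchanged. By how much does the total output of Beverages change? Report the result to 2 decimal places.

Δx_B = 51.26

I − A =
  [   0.65    -0.30    -0.40]
  [  -0.25     0.75    -0.05]
  [  -0.25    -0.20     1.00]
Cofactors of I−A, C_ij = (−1)^(i+j)·(minor ij) (rows/columns in the sector order above):
  C_11 = (0.75)(1.00) − (-0.05)(-0.20) = 0.7400
  C_12 = −[(-0.25)(1.00) − (-0.05)(-0.25)] = 0.2625
  C_13 = (-0.25)(-0.20) − (0.75)(-0.25) = 0.2375
  C_21 = −[(-0.30)(1.00) − (-0.40)(-0.20)] = 0.3800
  C_22 = (0.65)(1.00) − (-0.40)(-0.25) = 0.5500
  C_23 = −[(0.65)(-0.20) − (-0.30)(-0.25)] = 0.2050
  C_31 = (-0.30)(-0.05) − (-0.40)(0.75) = 0.3150
  C_32 = −[(0.65)(-0.05) − (-0.40)(-0.25)] = 0.1325
  C_33 = (0.65)(0.75) − (-0.30)(-0.25) = 0.4125
det(I−A) = Σ_j (I−A)_1j·C_1j = (0.65)(0.7400) + (-0.30)(0.2625) + (-0.40)(0.2375) = 0.30725
adj(I−A) = Cᵀ =
  [ 0.7400   0.3800   0.3150]
  [ 0.2625   0.5500   0.1325]
  [ 0.2375   0.2050   0.4125]
(I − A)⁻¹ = adj(I−A) / det(I−A) ≈
  [   2.4085     1.2368     1.0252]
  [   0.8544     1.7901     0.4312]
  [   0.7730     0.6672     1.3426]
Δx = (I − A)⁻¹ Δd with Δd having +60 in the Mining component and 0 elsewhere.
So Δx_B = L_BM · (+60), where L_BM = adj(I−A)_BM / det(I−A) = 0.2625 / 0.30725.
Δx_B = 0.2625 × (+60) / 0.30725 = 15.75 / 0.30725 ≈ 51.26.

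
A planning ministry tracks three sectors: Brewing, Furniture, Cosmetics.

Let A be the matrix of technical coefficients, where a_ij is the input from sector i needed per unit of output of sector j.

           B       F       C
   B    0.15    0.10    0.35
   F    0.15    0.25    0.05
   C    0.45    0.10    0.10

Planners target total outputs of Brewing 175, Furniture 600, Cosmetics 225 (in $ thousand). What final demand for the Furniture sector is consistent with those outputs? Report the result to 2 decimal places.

I − A =
  [   0.85    -0.10    -0.35]
  [  -0.15     0.75    -0.05]
  [  -0.45    -0.10     0.90]
d = (I − A) x:
  d_B = (+0.85)·175 + (-0.10)·600 + (-0.35)·225 = 10.00
  d_F = (-0.15)·175 + (+0.75)·600 + (-0.05)·225 = 412.50
  d_C = (-0.45)·175 + (-0.10)·600 + (+0.90)·225 = 63.75

d_F = 412.50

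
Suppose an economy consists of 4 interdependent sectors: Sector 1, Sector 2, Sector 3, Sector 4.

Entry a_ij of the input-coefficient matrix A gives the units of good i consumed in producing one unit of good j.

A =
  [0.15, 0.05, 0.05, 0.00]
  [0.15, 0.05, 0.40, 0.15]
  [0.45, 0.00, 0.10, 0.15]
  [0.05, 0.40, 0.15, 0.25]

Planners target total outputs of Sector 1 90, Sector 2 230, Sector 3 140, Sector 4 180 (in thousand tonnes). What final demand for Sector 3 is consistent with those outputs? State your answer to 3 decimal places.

I − A =
  [   0.85    -0.05    -0.05     0.00]
  [  -0.15     0.95    -0.40    -0.15]
  [  -0.45     0.00     0.90    -0.15]
  [  -0.05    -0.40    -0.15     0.75]
d = (I − A) x:
  d_1 = (+0.85)·90 + (-0.05)·230 + (-0.05)·140 + (+0.00)·180 = 58.000
  d_2 = (-0.15)·90 + (+0.95)·230 + (-0.40)·140 + (-0.15)·180 = 122.000
  d_3 = (-0.45)·90 + (+0.00)·230 + (+0.90)·140 + (-0.15)·180 = 58.500
  d_4 = (-0.05)·90 + (-0.40)·230 + (-0.15)·140 + (+0.75)·180 = 17.500

d_3 = 58.500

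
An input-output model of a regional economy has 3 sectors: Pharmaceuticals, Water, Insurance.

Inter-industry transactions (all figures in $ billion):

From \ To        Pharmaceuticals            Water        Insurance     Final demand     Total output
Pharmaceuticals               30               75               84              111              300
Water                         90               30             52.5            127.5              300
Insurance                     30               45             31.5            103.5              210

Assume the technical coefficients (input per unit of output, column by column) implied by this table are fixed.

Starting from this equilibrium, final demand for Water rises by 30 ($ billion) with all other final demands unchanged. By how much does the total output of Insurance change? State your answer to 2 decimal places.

Δx_I = 9.04

Technical coefficients a_ij = z_ij / X_j:
  a_PP = 30/300 = 0.10, a_WP = 90/300 = 0.30, a_IP = 30/300 = 0.10
  a_PW = 75/300 = 0.25, a_WW = 30/300 = 0.10, a_IW = 45/300 = 0.15
  a_PI = 84/210 = 0.40, a_WI = 52.5/210 = 0.25, a_II = 31.5/210 = 0.15
I − A =
  [   0.90    -0.25    -0.40]
  [  -0.30     0.90    -0.25]
  [  -0.10    -0.15     0.85]
Cofactors of I−A, C_ij = (−1)^(i+j)·(minor ij) (rows/columns in the sector order above):
  C_11 = (0.90)(0.85) − (-0.25)(-0.15) = 0.7275
  C_12 = −[(-0.30)(0.85) − (-0.25)(-0.10)] = 0.2800
  C_13 = (-0.30)(-0.15) − (0.90)(-0.10) = 0.1350
  C_21 = −[(-0.25)(0.85) − (-0.40)(-0.15)] = 0.2725
  C_22 = (0.90)(0.85) − (-0.40)(-0.10) = 0.7250
  C_23 = −[(0.90)(-0.15) − (-0.25)(-0.10)] = 0.1600
  C_31 = (-0.25)(-0.25) − (-0.40)(0.90) = 0.4225
  C_32 = −[(0.90)(-0.25) − (-0.40)(-0.30)] = 0.3450
  C_33 = (0.90)(0.90) − (-0.25)(-0.30) = 0.7350
det(I−A) = Σ_j (I−A)_1j·C_1j = (0.90)(0.7275) + (-0.25)(0.2800) + (-0.40)(0.1350) = 0.53075
adj(I−A) = Cᵀ =
  [ 0.7275   0.2725   0.4225]
  [ 0.2800   0.7250   0.3450]
  [ 0.1350   0.1600   0.7350]
(I − A)⁻¹ = adj(I−A) / det(I−A) ≈
  [   1.3707     0.5134     0.7960]
  [   0.5276     1.3660     0.6500]
  [   0.2544     0.3015     1.3848]
Δx = (I − A)⁻¹ Δd with Δd having +30 in the Water component and 0 elsewhere.
So Δx_I = L_IW · (+30), where L_IW = adj(I−A)_IW / det(I−A) = 0.1600 / 0.53075.
Δx_I = 0.1600 × (+30) / 0.53075 = 4.80 / 0.53075 ≈ 9.04.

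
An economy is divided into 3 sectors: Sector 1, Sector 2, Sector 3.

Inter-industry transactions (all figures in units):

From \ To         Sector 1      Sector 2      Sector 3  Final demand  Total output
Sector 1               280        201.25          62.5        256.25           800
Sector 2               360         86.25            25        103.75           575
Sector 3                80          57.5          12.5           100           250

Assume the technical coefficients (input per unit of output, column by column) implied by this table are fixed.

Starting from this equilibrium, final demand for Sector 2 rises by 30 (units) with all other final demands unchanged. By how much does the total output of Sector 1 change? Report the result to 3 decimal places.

Technical coefficients a_ij = z_ij / X_j:
  a_11 = 280/800 = 0.35, a_21 = 360/800 = 0.45, a_31 = 80/800 = 0.10
  a_12 = 201.25/575 = 0.35, a_22 = 86.25/575 = 0.15, a_32 = 57.5/575 = 0.10
  a_13 = 62.5/250 = 0.25, a_23 = 25/250 = 0.10, a_33 = 12.5/250 = 0.05
I − A =
  [   0.65    -0.35    -0.25]
  [  -0.45     0.85    -0.10]
  [  -0.10    -0.10     0.95]
Cofactors of I−A, C_ij = (−1)^(i+j)·(minor ij) (rows/columns in the sector order above):
  C_11 = (0.85)(0.95) − (-0.10)(-0.10) = 0.7975
  C_12 = −[(-0.45)(0.95) − (-0.10)(-0.10)] = 0.4375
  C_13 = (-0.45)(-0.10) − (0.85)(-0.10) = 0.1300
  C_21 = −[(-0.35)(0.95) − (-0.25)(-0.10)] = 0.3575
  C_22 = (0.65)(0.95) − (-0.25)(-0.10) = 0.5925
  C_23 = −[(0.65)(-0.10) − (-0.35)(-0.10)] = 0.1000
  C_31 = (-0.35)(-0.10) − (-0.25)(0.85) = 0.2475
  C_32 = −[(0.65)(-0.10) − (-0.25)(-0.45)] = 0.1775
  C_33 = (0.65)(0.85) − (-0.35)(-0.45) = 0.3950
det(I−A) = Σ_j (I−A)_1j·C_1j = (0.65)(0.7975) + (-0.35)(0.4375) + (-0.25)(0.1300) = 0.33275
adj(I−A) = Cᵀ =
  [ 0.7975   0.3575   0.2475]
  [ 0.4375   0.5925   0.1775]
  [ 0.1300   0.1000   0.3950]
(I − A)⁻¹ = adj(I−A) / det(I−A) ≈
  [   2.3967     1.0744     0.7438]
  [   1.3148     1.7806     0.5334]
  [   0.3907     0.3005     1.1871]
Δx = (I − A)⁻¹ Δd with Δd having +30 in the Sector 2 component and 0 elsewhere.
So Δx_1 = L_12 · (+30), where L_12 = adj(I−A)_12 / det(I−A) = 0.3575 / 0.33275.
Δx_1 = 0.3575 × (+30) / 0.33275 = 10.725 / 0.33275 ≈ 32.231.

Δx_1 = 32.231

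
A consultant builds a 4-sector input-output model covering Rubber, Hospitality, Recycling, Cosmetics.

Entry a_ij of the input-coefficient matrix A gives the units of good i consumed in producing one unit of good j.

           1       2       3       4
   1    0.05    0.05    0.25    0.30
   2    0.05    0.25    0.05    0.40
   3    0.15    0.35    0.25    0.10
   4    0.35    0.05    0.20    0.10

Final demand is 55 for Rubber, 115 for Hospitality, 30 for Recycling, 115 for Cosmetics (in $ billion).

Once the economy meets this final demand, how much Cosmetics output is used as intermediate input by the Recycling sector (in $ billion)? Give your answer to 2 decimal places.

I − A =
  [   0.95    -0.05    -0.25    -0.30]
  [  -0.05     0.75    -0.05    -0.40]
  [  -0.15    -0.35     0.75    -0.10]
  [  -0.35    -0.05    -0.20     0.90]
Compute the cofactors C_ij = (−1)^(i+j)·(3×3 minor ij) of I−A; the adjugate is their transpose:
adj(I−A) = Cᵀ =
  [ 0.43225   0.14500   0.21575   0.23250]
  [ 0.15825   0.49200   0.16275   0.28950]
  [ 0.18950   0.27800   0.53350   0.24600]
  [ 0.21900   0.14550   0.21150   0.48300]
det(I−A) = Σ_j (I−A)_1j·C_1j = (0.95)(0.43225) + (-0.05)(0.15825) + (-0.25)(0.18950) + (-0.30)(0.21900) = 0.28965
(I − A)⁻¹ = adj(I−A) / det(I−A) ≈
  [   1.4923     0.5006     0.7449     0.8027]
  [   0.5463     1.6986     0.5619     0.9995]
  [   0.6542     0.9598     1.8419     0.8493]
  [   0.7561     0.5023     0.7302     1.6675]
First solve x = (I − A)⁻¹ d = adj(I−A)·d / det(I−A); in particular x_3 = (0.18950·55 + 0.27800·115 + 0.53350·30 + 0.24600·115) / 0.28965 = 86.6875 / 0.28965 ≈ 299.2836.
Intermediate flow from 4 to 3: z_43 = a_43 · x_3 = 0.20 × 86.6875 / 0.28965 = 17.3375 / 0.28965 ≈ 59.86.

z_43 = 59.86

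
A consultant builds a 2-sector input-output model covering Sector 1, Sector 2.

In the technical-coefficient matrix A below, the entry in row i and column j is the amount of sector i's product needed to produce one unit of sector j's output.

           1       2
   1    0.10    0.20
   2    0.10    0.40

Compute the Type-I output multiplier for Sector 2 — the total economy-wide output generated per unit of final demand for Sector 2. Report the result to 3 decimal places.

m_2 = 2.115

I − A =
  [   0.90    -0.20]
  [  -0.10     0.60]
det(I−A) = (0.90)(0.60) − (-0.20)(-0.10) = 0.5200
adj(I−A) = [[0.60, 0.20], [0.10, 0.90]]
(I − A)⁻¹ = adj(I−A) / det(I−A) ≈
  [   1.1538     0.3846]
  [   0.1923     1.7308]
The output multiplier for sector j is the column-j sum of the Leontief inverse (I − A)⁻¹ = adj(I−A) / det(I−A).
Column 2 of adj(I−A): (0.20, 0.90); det(I−A) = 0.5200.
m_2 = (0.20 + 0.90) / 0.5200 = 1.10 / 0.5200 ≈ 2.115.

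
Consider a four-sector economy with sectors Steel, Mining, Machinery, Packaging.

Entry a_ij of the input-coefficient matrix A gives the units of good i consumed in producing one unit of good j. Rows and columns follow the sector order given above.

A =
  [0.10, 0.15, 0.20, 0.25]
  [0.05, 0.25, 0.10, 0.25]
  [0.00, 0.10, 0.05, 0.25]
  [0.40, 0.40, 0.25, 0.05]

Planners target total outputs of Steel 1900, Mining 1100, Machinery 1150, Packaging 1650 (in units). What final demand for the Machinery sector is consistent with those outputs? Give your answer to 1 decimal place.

d_3 = 570.0

I − A =
  [   0.90    -0.15    -0.20    -0.25]
  [  -0.05     0.75    -0.10    -0.25]
  [   0.00    -0.10     0.95    -0.25]
  [  -0.40    -0.40    -0.25     0.95]
d = (I − A) x:
  d_1 = (+0.90)·1900 + (-0.15)·1100 + (-0.20)·1150 + (-0.25)·1650 = 902.5
  d_2 = (-0.05)·1900 + (+0.75)·1100 + (-0.10)·1150 + (-0.25)·1650 = 202.5
  d_3 = (+0.00)·1900 + (-0.10)·1100 + (+0.95)·1150 + (-0.25)·1650 = 570.0
  d_4 = (-0.40)·1900 + (-0.40)·1100 + (-0.25)·1150 + (+0.95)·1650 = 80.0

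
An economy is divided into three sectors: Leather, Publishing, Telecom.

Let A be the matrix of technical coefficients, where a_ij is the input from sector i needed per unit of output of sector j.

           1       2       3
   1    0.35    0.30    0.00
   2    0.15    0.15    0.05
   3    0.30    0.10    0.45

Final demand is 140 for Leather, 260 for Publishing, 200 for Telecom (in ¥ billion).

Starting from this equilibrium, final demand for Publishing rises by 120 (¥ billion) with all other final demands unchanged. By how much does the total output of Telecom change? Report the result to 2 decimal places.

I − A =
  [   0.65    -0.30     0.00]
  [  -0.15     0.85    -0.05]
  [  -0.30    -0.10     0.55]
Cofactors of I−A, C_ij = (−1)^(i+j)·(minor ij) (rows/columns in the sector order above):
  C_11 = (0.85)(0.55) − (-0.05)(-0.10) = 0.4625
  C_12 = −[(-0.15)(0.55) − (-0.05)(-0.30)] = 0.0975
  C_13 = (-0.15)(-0.10) − (0.85)(-0.30) = 0.2700
  C_21 = −[(-0.30)(0.55) − (0.00)(-0.10)] = 0.1650
  C_22 = (0.65)(0.55) − (0.00)(-0.30) = 0.3575
  C_23 = −[(0.65)(-0.10) − (-0.30)(-0.30)] = 0.1550
  C_31 = (-0.30)(-0.05) − (0.00)(0.85) = 0.0150
  C_32 = −[(0.65)(-0.05) − (0.00)(-0.15)] = 0.0325
  C_33 = (0.65)(0.85) − (-0.30)(-0.15) = 0.5075
det(I−A) = Σ_j (I−A)_1j·C_1j = (0.65)(0.4625) + (-0.30)(0.0975) + (0.00)(0.2700) = 0.271375
adj(I−A) = Cᵀ =
  [ 0.4625   0.1650   0.0150]
  [ 0.0975   0.3575   0.0325]
  [ 0.2700   0.1550   0.5075]
(I − A)⁻¹ = adj(I−A) / det(I−A) ≈
  [   1.7043     0.6080     0.0553]
  [   0.3593     1.3174     0.1198]
  [   0.9949     0.5712     1.8701]
Δx = (I − A)⁻¹ Δd with Δd having +120 in the Publishing component and 0 elsewhere.
So Δx_3 = L_32 · (+120), where L_32 = adj(I−A)_32 / det(I−A) = 0.1550 / 0.271375.
Δx_3 = 0.1550 × (+120) / 0.271375 = 18.60 / 0.271375 ≈ 68.54.

Δx_3 = 68.54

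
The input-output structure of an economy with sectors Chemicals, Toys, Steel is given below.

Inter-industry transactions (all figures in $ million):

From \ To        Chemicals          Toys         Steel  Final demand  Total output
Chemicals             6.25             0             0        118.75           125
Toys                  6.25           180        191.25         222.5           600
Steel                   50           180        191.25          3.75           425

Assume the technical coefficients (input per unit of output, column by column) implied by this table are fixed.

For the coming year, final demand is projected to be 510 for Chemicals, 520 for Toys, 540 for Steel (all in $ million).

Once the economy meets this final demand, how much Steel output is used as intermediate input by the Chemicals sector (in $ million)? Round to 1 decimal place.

Technical coefficients a_ij = z_ij / X_j:
  a_11 = 6.25/125 = 0.05, a_21 = 6.25/125 = 0.05, a_31 = 50/125 = 0.40
  a_12 = 0/600 = 0.00, a_22 = 180/600 = 0.30, a_32 = 180/600 = 0.30
  a_13 = 0/425 = 0.00, a_23 = 191.25/425 = 0.45, a_33 = 191.25/425 = 0.45
I − A =
  [   0.95     0.00     0.00]
  [  -0.05     0.70    -0.45]
  [  -0.40    -0.30     0.55]
Cofactors of I−A, C_ij = (−1)^(i+j)·(minor ij) (rows/columns in the sector order above):
  C_11 = (0.70)(0.55) − (-0.45)(-0.30) = 0.2500
  C_12 = −[(-0.05)(0.55) − (-0.45)(-0.40)] = 0.2075
  C_13 = (-0.05)(-0.30) − (0.70)(-0.40) = 0.2950
  C_21 = −[(0.00)(0.55) − (0.00)(-0.30)] = 0.0000
  C_22 = (0.95)(0.55) − (0.00)(-0.40) = 0.5225
  C_23 = −[(0.95)(-0.30) − (0.00)(-0.40)] = 0.2850
  C_31 = (0.00)(-0.45) − (0.00)(0.70) = 0.0000
  C_32 = −[(0.95)(-0.45) − (0.00)(-0.05)] = 0.4275
  C_33 = (0.95)(0.70) − (0.00)(-0.05) = 0.6650
det(I−A) = Σ_j (I−A)_1j·C_1j = (0.95)(0.2500) + (0.00)(0.2075) + (0.00)(0.2950) = 0.2375
adj(I−A) = Cᵀ =
  [ 0.2500   0.0000   0.0000]
  [ 0.2075   0.5225   0.4275]
  [ 0.2950   0.2850   0.6650]
(I − A)⁻¹ = adj(I−A) / det(I−A) ≈
  [   1.0526     0.0000     0.0000]
  [   0.8737     2.2000     1.8000]
  [   1.2421     1.2000     2.8000]
First solve x = (I − A)⁻¹ d = adj(I−A)·d / det(I−A); in particular x_1 = (0.2500·510 + 0.0000·520 + 0.0000·540) / 0.2375 = 127.50 / 0.2375 ≈ 536.842.
Intermediate flow from 3 to 1: z_31 = a_31 · x_1 = 0.40 × 127.50 / 0.2375 = 51.00 / 0.2375 ≈ 214.7.

z_31 = 214.7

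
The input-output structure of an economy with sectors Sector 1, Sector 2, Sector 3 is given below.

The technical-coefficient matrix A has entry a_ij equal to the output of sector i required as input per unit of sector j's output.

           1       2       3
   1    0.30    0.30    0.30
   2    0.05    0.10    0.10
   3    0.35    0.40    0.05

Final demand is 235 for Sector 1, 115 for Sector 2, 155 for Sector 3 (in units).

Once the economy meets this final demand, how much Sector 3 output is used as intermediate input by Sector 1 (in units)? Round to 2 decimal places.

I − A =
  [   0.70    -0.30    -0.30]
  [  -0.05     0.90    -0.10]
  [  -0.35    -0.40     0.95]
Cofactors of I−A, C_ij = (−1)^(i+j)·(minor ij) (rows/columns in the sector order above):
  C_11 = (0.90)(0.95) − (-0.10)(-0.40) = 0.8150
  C_12 = −[(-0.05)(0.95) − (-0.10)(-0.35)] = 0.0825
  C_13 = (-0.05)(-0.40) − (0.90)(-0.35) = 0.3350
  C_21 = −[(-0.30)(0.95) − (-0.30)(-0.40)] = 0.4050
  C_22 = (0.70)(0.95) − (-0.30)(-0.35) = 0.5600
  C_23 = −[(0.70)(-0.40) − (-0.30)(-0.35)] = 0.3850
  C_31 = (-0.30)(-0.10) − (-0.30)(0.90) = 0.3000
  C_32 = −[(0.70)(-0.10) − (-0.30)(-0.05)] = 0.0850
  C_33 = (0.70)(0.90) − (-0.30)(-0.05) = 0.6150
det(I−A) = Σ_j (I−A)_1j·C_1j = (0.70)(0.8150) + (-0.30)(0.0825) + (-0.30)(0.3350) = 0.44525
adj(I−A) = Cᵀ =
  [ 0.8150   0.4050   0.3000]
  [ 0.0825   0.5600   0.0850]
  [ 0.3350   0.3850   0.6150]
(I − A)⁻¹ = adj(I−A) / det(I−A) ≈
  [   1.8304     0.9096     0.6738]
  [   0.1853     1.2577     0.1909]
  [   0.7524     0.8647     1.3812]
First solve x = (I − A)⁻¹ d = adj(I−A)·d / det(I−A); in particular x_1 = (0.8150·235 + 0.4050·115 + 0.3000·155) / 0.44525 = 284.60 / 0.44525 ≈ 639.1915.
Intermediate flow from 3 to 1: z_31 = a_31 · x_1 = 0.35 × 284.60 / 0.44525 = 99.61 / 0.44525 ≈ 223.72.

z_31 = 223.72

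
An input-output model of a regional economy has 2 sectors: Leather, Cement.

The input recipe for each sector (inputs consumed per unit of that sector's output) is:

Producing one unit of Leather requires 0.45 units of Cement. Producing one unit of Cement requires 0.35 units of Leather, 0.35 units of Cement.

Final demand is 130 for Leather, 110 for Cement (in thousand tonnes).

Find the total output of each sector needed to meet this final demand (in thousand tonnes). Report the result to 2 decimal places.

I − A =
  [   1.00    -0.35]
  [  -0.45     0.65]
det(I−A) = (1.00)(0.65) − (-0.35)(-0.45) = 0.4925
adj(I−A) = [[0.65, 0.35], [0.45, 1.00]]
(I − A)⁻¹ = adj(I−A) / det(I−A) ≈
  [   1.3198     0.7107]
  [   0.9137     2.0305]
x = (I − A)⁻¹ d = adj(I−A)·d / det(I−A), with det(I−A) = 0.4925:
  x_L = (0.65·130 + 0.35·110) / 0.4925 = 123.00 / 0.4925 ≈ 249.75
  x_C = (0.45·130 + 1.00·110) / 0.4925 = 168.50 / 0.4925 ≈ 342.13

x_L = 249.75, x_C = 342.13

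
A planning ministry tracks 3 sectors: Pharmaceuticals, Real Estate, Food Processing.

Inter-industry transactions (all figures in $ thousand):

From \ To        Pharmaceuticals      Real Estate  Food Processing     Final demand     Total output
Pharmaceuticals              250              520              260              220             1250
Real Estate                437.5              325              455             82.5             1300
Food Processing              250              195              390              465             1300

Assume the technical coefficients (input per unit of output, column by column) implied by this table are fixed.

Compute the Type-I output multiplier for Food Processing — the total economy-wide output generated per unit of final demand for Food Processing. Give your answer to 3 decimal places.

Technical coefficients a_ij = z_ij / X_j:
  a_11 = 250/1250 = 0.20, a_21 = 437.5/1250 = 0.35, a_31 = 250/1250 = 0.20
  a_12 = 520/1300 = 0.40, a_22 = 325/1300 = 0.25, a_32 = 195/1300 = 0.15
  a_13 = 260/1300 = 0.20, a_23 = 455/1300 = 0.35, a_33 = 390/1300 = 0.30
I − A =
  [   0.80    -0.40    -0.20]
  [  -0.35     0.75    -0.35]
  [  -0.20    -0.15     0.70]
Cofactors of I−A, C_ij = (−1)^(i+j)·(minor ij) (rows/columns in the sector order above):
  C_11 = (0.75)(0.70) − (-0.35)(-0.15) = 0.4725
  C_12 = −[(-0.35)(0.70) − (-0.35)(-0.20)] = 0.3150
  C_13 = (-0.35)(-0.15) − (0.75)(-0.20) = 0.2025
  C_21 = −[(-0.40)(0.70) − (-0.20)(-0.15)] = 0.3100
  C_22 = (0.80)(0.70) − (-0.20)(-0.20) = 0.5200
  C_23 = −[(0.80)(-0.15) − (-0.40)(-0.20)] = 0.2000
  C_31 = (-0.40)(-0.35) − (-0.20)(0.75) = 0.2900
  C_32 = −[(0.80)(-0.35) − (-0.20)(-0.35)] = 0.3500
  C_33 = (0.80)(0.75) − (-0.40)(-0.35) = 0.4600
det(I−A) = Σ_j (I−A)_1j·C_1j = (0.80)(0.4725) + (-0.40)(0.3150) + (-0.20)(0.2025) = 0.2115
adj(I−A) = Cᵀ =
  [ 0.4725   0.3100   0.2900]
  [ 0.3150   0.5200   0.3500]
  [ 0.2025   0.2000   0.4600]
(I − A)⁻¹ = adj(I−A) / det(I−A) ≈
  [   2.2340     1.4657     1.3712]
  [   1.4894     2.4586     1.6548]
  [   0.9574     0.9456     2.1749]
The output multiplier for sector j is the column-j sum of the Leontief inverse (I − A)⁻¹ = adj(I−A) / det(I−A).
Column 3 of adj(I−A): (0.2900, 0.3500, 0.4600); det(I−A) = 0.2115.
m_3 = (0.2900 + 0.3500 + 0.4600) / 0.2115 = 1.10 / 0.2115 ≈ 5.201.

m_3 = 5.201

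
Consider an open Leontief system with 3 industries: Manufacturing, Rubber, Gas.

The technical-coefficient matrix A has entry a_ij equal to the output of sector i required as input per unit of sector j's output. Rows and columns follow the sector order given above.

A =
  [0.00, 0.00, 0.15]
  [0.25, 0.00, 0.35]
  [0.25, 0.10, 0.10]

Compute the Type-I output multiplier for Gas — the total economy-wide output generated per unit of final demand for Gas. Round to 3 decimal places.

m_3 = 1.866

I − A =
  [   1.00     0.00    -0.15]
  [  -0.25     1.00    -0.35]
  [  -0.25    -0.10     0.90]
Cofactors of I−A, C_ij = (−1)^(i+j)·(minor ij) (rows/columns in the sector order above):
  C_11 = (1.00)(0.90) − (-0.35)(-0.10) = 0.8650
  C_12 = −[(-0.25)(0.90) − (-0.35)(-0.25)] = 0.3125
  C_13 = (-0.25)(-0.10) − (1.00)(-0.25) = 0.2750
  C_21 = −[(0.00)(0.90) − (-0.15)(-0.10)] = 0.0150
  C_22 = (1.00)(0.90) − (-0.15)(-0.25) = 0.8625
  C_23 = −[(1.00)(-0.10) − (0.00)(-0.25)] = 0.1000
  C_31 = (0.00)(-0.35) − (-0.15)(1.00) = 0.1500
  C_32 = −[(1.00)(-0.35) − (-0.15)(-0.25)] = 0.3875
  C_33 = (1.00)(1.00) − (0.00)(-0.25) = 1.0000
det(I−A) = Σ_j (I−A)_1j·C_1j = (1.00)(0.8650) + (0.00)(0.3125) + (-0.15)(0.2750) = 0.82375
adj(I−A) = Cᵀ =
  [ 0.8650   0.0150   0.1500]
  [ 0.3125   0.8625   0.3875]
  [ 0.2750   0.1000   1.0000]
(I − A)⁻¹ = adj(I−A) / det(I−A) ≈
  [   1.0501     0.0182     0.1821]
  [   0.3794     1.0470     0.4704]
  [   0.3338     0.1214     1.2140]
The output multiplier for sector j is the column-j sum of the Leontief inverse (I − A)⁻¹ = adj(I−A) / det(I−A).
Column 3 of adj(I−A): (0.1500, 0.3875, 1.0000); det(I−A) = 0.82375.
m_3 = (0.1500 + 0.3875 + 1.0000) / 0.82375 = 1.5375 / 0.82375 ≈ 1.866.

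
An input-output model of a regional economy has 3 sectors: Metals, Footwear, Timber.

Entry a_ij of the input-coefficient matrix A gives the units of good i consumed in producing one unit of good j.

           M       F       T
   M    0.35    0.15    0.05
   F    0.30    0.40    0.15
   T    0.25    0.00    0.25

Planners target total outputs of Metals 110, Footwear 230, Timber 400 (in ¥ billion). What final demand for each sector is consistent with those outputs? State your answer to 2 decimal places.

d_M = 17.00, d_F = 45.00, d_T = 272.50

I − A =
  [   0.65    -0.15    -0.05]
  [  -0.30     0.60    -0.15]
  [  -0.25     0.00     0.75]
d = (I − A) x:
  d_M = (+0.65)·110 + (-0.15)·230 + (-0.05)·400 = 17.00
  d_F = (-0.30)·110 + (+0.60)·230 + (-0.15)·400 = 45.00
  d_T = (-0.25)·110 + (+0.00)·230 + (+0.75)·400 = 272.50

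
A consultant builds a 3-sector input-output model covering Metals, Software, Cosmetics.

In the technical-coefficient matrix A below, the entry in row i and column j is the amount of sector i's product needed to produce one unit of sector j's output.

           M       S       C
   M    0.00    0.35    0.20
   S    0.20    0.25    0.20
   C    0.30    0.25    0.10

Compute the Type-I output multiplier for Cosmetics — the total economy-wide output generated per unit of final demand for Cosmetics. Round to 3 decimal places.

m_C = 2.346

I − A =
  [   1.00    -0.35    -0.20]
  [  -0.20     0.75    -0.20]
  [  -0.30    -0.25     0.90]
Cofactors of I−A, C_ij = (−1)^(i+j)·(minor ij) (rows/columns in the sector order above):
  C_11 = (0.75)(0.90) − (-0.20)(-0.25) = 0.6250
  C_12 = −[(-0.20)(0.90) − (-0.20)(-0.30)] = 0.2400
  C_13 = (-0.20)(-0.25) − (0.75)(-0.30) = 0.2750
  C_21 = −[(-0.35)(0.90) − (-0.20)(-0.25)] = 0.3650
  C_22 = (1.00)(0.90) − (-0.20)(-0.30) = 0.8400
  C_23 = −[(1.00)(-0.25) − (-0.35)(-0.30)] = 0.3550
  C_31 = (-0.35)(-0.20) − (-0.20)(0.75) = 0.2200
  C_32 = −[(1.00)(-0.20) − (-0.20)(-0.20)] = 0.2400
  C_33 = (1.00)(0.75) − (-0.35)(-0.20) = 0.6800
det(I−A) = Σ_j (I−A)_1j·C_1j = (1.00)(0.6250) + (-0.35)(0.2400) + (-0.20)(0.2750) = 0.4860
adj(I−A) = Cᵀ =
  [ 0.6250   0.3650   0.2200]
  [ 0.2400   0.8400   0.2400]
  [ 0.2750   0.3550   0.6800]
(I − A)⁻¹ = adj(I−A) / det(I−A) ≈
  [   1.2860     0.7510     0.4527]
  [   0.4938     1.7284     0.4938]
  [   0.5658     0.7305     1.3992]
The output multiplier for sector j is the column-j sum of the Leontief inverse (I − A)⁻¹ = adj(I−A) / det(I−A).
Column C of adj(I−A): (0.2200, 0.2400, 0.6800); det(I−A) = 0.4860.
m_C = (0.2200 + 0.2400 + 0.6800) / 0.4860 = 1.14 / 0.4860 ≈ 2.346.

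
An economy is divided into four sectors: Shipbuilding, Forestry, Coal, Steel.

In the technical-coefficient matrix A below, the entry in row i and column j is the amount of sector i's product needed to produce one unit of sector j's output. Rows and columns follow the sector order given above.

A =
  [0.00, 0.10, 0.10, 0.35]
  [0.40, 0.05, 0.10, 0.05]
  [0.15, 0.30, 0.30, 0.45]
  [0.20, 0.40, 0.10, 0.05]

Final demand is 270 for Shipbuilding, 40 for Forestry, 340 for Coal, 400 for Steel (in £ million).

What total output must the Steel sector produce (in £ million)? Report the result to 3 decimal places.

x_4 = 1031.921

I − A =
  [   1.00    -0.10    -0.10    -0.35]
  [  -0.40     0.95    -0.10    -0.05]
  [  -0.15    -0.30     0.70    -0.45]
  [  -0.20    -0.40    -0.10     0.95]
Compute the cofactors C_ij = (−1)^(i+j)·(3×3 minor ij) of I−A; the adjugate is their transpose:
adj(I−A) = Cᵀ =
  [ 0.527000   0.217000   0.145500   0.274500]
  [ 0.279000   0.542500   0.146000   0.200500]
  [ 0.406875   0.488250   0.721000   0.517125]
  [ 0.271250   0.325500   0.168000   0.579250]
det(I−A) = Σ_j (I−A)_1j·C_1j = (1.00)(0.527000) + (-0.10)(0.279000) + (-0.10)(0.406875) + (-0.35)(0.271250) = 0.363475
(I − A)⁻¹ = adj(I−A) / det(I−A) ≈
  [   1.4499     0.5970     0.4003     0.7552]
  [   0.7676     1.4925     0.4017     0.5516]
  [   1.1194     1.3433     1.9836     1.4227]
  [   0.7463     0.8955     0.4622     1.5936]
x = (I − A)⁻¹ d = adj(I−A)·d / det(I−A), with det(I−A) = 0.363475:
  x_1 = (0.527000·270 + 0.217000·40 + 0.145500·340 + 0.274500·400) / 0.363475 = 310.24 / 0.363475 ≈ 853.539
  x_2 = (0.279000·270 + 0.542500·40 + 0.146000·340 + 0.200500·400) / 0.363475 = 226.87 / 0.363475 ≈ 624.169
  x_3 = (0.406875·270 + 0.488250·40 + 0.721000·340 + 0.517125·400) / 0.363475 = 581.37625 / 0.363475 ≈ 1599.494
  x_4 = (0.271250·270 + 0.325500·40 + 0.168000·340 + 0.579250·400) / 0.363475 = 375.0775 / 0.363475 ≈ 1031.921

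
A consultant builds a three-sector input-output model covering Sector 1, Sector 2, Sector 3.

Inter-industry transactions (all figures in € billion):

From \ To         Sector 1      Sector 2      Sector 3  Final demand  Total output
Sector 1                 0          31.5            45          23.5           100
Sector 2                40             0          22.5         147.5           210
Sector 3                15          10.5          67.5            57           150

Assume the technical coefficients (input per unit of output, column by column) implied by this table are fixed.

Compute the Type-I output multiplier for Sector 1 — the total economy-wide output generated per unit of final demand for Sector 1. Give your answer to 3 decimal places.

Technical coefficients a_ij = z_ij / X_j:
  a_11 = 0/100 = 0.00, a_21 = 40/100 = 0.40, a_31 = 15/100 = 0.15
  a_12 = 31.5/210 = 0.15, a_22 = 0/210 = 0.00, a_32 = 10.5/210 = 0.05
  a_13 = 45/150 = 0.30, a_23 = 22.5/150 = 0.15, a_33 = 67.5/150 = 0.45
I − A =
  [   1.00    -0.15    -0.30]
  [  -0.40     1.00    -0.15]
  [  -0.15    -0.05     0.55]
Cofactors of I−A, C_ij = (−1)^(i+j)·(minor ij) (rows/columns in the sector order above):
  C_11 = (1.00)(0.55) − (-0.15)(-0.05) = 0.5425
  C_12 = −[(-0.40)(0.55) − (-0.15)(-0.15)] = 0.2425
  C_13 = (-0.40)(-0.05) − (1.00)(-0.15) = 0.1700
  C_21 = −[(-0.15)(0.55) − (-0.30)(-0.05)] = 0.0975
  C_22 = (1.00)(0.55) − (-0.30)(-0.15) = 0.5050
  C_23 = −[(1.00)(-0.05) − (-0.15)(-0.15)] = 0.0725
  C_31 = (-0.15)(-0.15) − (-0.30)(1.00) = 0.3225
  C_32 = −[(1.00)(-0.15) − (-0.30)(-0.40)] = 0.2700
  C_33 = (1.00)(1.00) − (-0.15)(-0.40) = 0.9400
det(I−A) = Σ_j (I−A)_1j·C_1j = (1.00)(0.5425) + (-0.15)(0.2425) + (-0.30)(0.1700) = 0.455125
adj(I−A) = Cᵀ =
  [ 0.5425   0.0975   0.3225]
  [ 0.2425   0.5050   0.2700]
  [ 0.1700   0.0725   0.9400]
(I − A)⁻¹ = adj(I−A) / det(I−A) ≈
  [   1.1920     0.2142     0.7086]
  [   0.5328     1.1096     0.5932]
  [   0.3735     0.1593     2.0654]
The output multiplier for sector j is the column-j sum of the Leontief inverse (I − A)⁻¹ = adj(I−A) / det(I−A).
Column 1 of adj(I−A): (0.5425, 0.2425, 0.1700); det(I−A) = 0.455125.
m_1 = (0.5425 + 0.2425 + 0.1700) / 0.455125 = 0.955 / 0.455125 ≈ 2.098.

m_1 = 2.098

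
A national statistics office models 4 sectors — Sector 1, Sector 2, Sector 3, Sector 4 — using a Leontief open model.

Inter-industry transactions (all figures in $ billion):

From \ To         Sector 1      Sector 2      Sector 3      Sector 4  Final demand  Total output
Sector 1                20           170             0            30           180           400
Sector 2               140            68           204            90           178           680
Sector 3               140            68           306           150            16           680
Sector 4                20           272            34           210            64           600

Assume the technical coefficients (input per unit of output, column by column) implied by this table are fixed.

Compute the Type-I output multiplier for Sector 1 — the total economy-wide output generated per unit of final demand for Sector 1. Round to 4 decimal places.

Technical coefficients a_ij = z_ij / X_j:
  a_11 = 20/400 = 0.05, a_21 = 140/400 = 0.35, a_31 = 140/400 = 0.35, a_41 = 20/400 = 0.05
  a_12 = 170/680 = 0.25, a_22 = 68/680 = 0.10, a_32 = 68/680 = 0.10, a_42 = 272/680 = 0.40
  a_13 = 0/680 = 0.00, a_23 = 204/680 = 0.30, a_33 = 306/680 = 0.45, a_43 = 34/680 = 0.05
  a_14 = 30/600 = 0.05, a_24 = 90/600 = 0.15, a_34 = 150/600 = 0.25, a_44 = 210/600 = 0.35
I − A =
  [   0.95    -0.25     0.00    -0.05]
  [  -0.35     0.90    -0.30    -0.15]
  [  -0.35    -0.10     0.55    -0.25]
  [  -0.05    -0.40    -0.05     0.65]
Compute the cofactors C_ij = (−1)^(i+j)·(3×3 minor ij) of I−A; the adjugate is their transpose:
adj(I−A) = Cᵀ =
  [ 0.227250   0.097500   0.058875   0.062625]
  [ 0.199500   0.325500   0.192500   0.164500]
  [ 0.253500   0.223500   0.430750   0.236750]
  [ 0.159750   0.225000   0.156125   0.367375]
det(I−A) = Σ_j (I−A)_1j·C_1j = (0.95)(0.227250) + (-0.25)(0.199500) + (0.00)(0.253500) + (-0.05)(0.159750) = 0.158025
(I − A)⁻¹ = adj(I−A) / det(I−A) ≈
  [   1.43806     0.61699     0.37257     0.39630]
  [   1.26246     2.05980     1.21816     1.04097]
  [   1.60418     1.41433     2.72583     1.49818]
  [   1.01092     1.42383     0.98798     2.32479]
The output multiplier for sector j is the column-j sum of the Leontief inverse (I − A)⁻¹ = adj(I−A) / det(I−A).
Column 1 of adj(I−A): (0.227250, 0.199500, 0.253500, 0.159750); det(I−A) = 0.158025.
m_1 = (0.227250 + 0.199500 + 0.253500 + 0.159750) / 0.158025 = 0.84 / 0.158025 ≈ 5.3156.

m_1 = 5.3156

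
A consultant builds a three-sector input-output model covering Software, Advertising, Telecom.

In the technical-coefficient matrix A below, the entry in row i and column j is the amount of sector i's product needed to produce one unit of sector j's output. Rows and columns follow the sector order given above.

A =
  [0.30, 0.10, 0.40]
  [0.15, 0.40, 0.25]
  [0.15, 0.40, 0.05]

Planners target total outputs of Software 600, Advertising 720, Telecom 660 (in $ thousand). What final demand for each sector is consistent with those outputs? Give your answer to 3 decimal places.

I − A =
  [   0.70    -0.10    -0.40]
  [  -0.15     0.60    -0.25]
  [  -0.15    -0.40     0.95]
d = (I − A) x:
  d_1 = (+0.70)·600 + (-0.10)·720 + (-0.40)·660 = 84.000
  d_2 = (-0.15)·600 + (+0.60)·720 + (-0.25)·660 = 177.000
  d_3 = (-0.15)·600 + (-0.40)·720 + (+0.95)·660 = 249.000

d_1 = 84.000, d_2 = 177.000, d_3 = 249.000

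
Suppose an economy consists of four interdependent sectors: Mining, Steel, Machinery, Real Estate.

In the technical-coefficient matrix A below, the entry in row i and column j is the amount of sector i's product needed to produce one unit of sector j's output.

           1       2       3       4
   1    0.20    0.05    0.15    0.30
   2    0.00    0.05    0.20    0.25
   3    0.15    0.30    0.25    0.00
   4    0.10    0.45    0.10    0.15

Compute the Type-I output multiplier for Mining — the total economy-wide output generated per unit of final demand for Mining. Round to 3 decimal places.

m_1 = 2.214

I − A =
  [   0.80    -0.05    -0.15    -0.30]
  [   0.00     0.95    -0.20    -0.25]
  [  -0.15    -0.30     0.75     0.00]
  [  -0.10    -0.45    -0.10     0.85]
Compute the cofactors C_ij = (−1)^(i+j)·(3×3 minor ij) of I−A; the adjugate is their transpose:
adj(I−A) = Cᵀ =
  [ 0.462750   0.180375   0.169500   0.216375]
  [ 0.048000   0.463875   0.153750   0.153375]
  [ 0.111750   0.221625   0.526250   0.104625]
  [ 0.093000   0.292875   0.163250   0.499125]
det(I−A) = Σ_j (I−A)_1j·C_1j = (0.80)(0.462750) + (-0.05)(0.048000) + (-0.15)(0.111750) + (-0.30)(0.093000) = 0.3231375
(I − A)⁻¹ = adj(I−A) / det(I−A) ≈
  [   1.4321     0.5582     0.5245     0.6696]
  [   0.1485     1.4355     0.4758     0.4746]
  [   0.3458     0.6859     1.6286     0.3238]
  [   0.2878     0.9063     0.5052     1.5446]
The output multiplier for sector j is the column-j sum of the Leontief inverse (I − A)⁻¹ = adj(I−A) / det(I−A).
Column 1 of adj(I−A): (0.462750, 0.048000, 0.111750, 0.093000); det(I−A) = 0.3231375.
m_1 = (0.462750 + 0.048000 + 0.111750 + 0.093000) / 0.3231375 = 0.7155 / 0.3231375 ≈ 2.214.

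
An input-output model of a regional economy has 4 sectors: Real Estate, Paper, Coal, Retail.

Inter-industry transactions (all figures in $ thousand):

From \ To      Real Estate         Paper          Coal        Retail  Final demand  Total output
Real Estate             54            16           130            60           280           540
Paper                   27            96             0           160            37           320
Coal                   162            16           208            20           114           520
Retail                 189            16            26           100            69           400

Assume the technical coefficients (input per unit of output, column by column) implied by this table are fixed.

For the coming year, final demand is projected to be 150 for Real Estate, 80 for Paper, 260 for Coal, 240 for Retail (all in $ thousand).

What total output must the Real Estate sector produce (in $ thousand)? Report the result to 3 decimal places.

x_1 = 525.272

Technical coefficients a_ij = z_ij / X_j:
  a_11 = 54/540 = 0.10, a_21 = 27/540 = 0.05, a_31 = 162/540 = 0.30, a_41 = 189/540 = 0.35
  a_12 = 16/320 = 0.05, a_22 = 96/320 = 0.30, a_32 = 16/320 = 0.05, a_42 = 16/320 = 0.05
  a_13 = 130/520 = 0.25, a_23 = 0/520 = 0.00, a_33 = 208/520 = 0.40, a_43 = 26/520 = 0.05
  a_14 = 60/400 = 0.15, a_24 = 160/400 = 0.40, a_34 = 20/400 = 0.05, a_44 = 100/400 = 0.25
I − A =
  [   0.90    -0.05    -0.25    -0.15]
  [  -0.05     0.70     0.00    -0.40]
  [  -0.30    -0.05     0.60    -0.05]
  [  -0.35    -0.05    -0.05     0.75]
Compute the cofactors C_ij = (−1)^(i+j)·(3×3 minor ij) of I−A; the adjugate is their transpose:
adj(I−A) = Cᵀ =
  [ 0.300250   0.037250   0.132500   0.088750]
  [ 0.112375   0.308375   0.062750   0.191125]
  [ 0.172750   0.047750   0.408500   0.087250]
  [ 0.159125   0.041125   0.093250   0.323375]
det(I−A) = Σ_j (I−A)_1j·C_1j = (0.90)(0.300250) + (-0.05)(0.112375) + (-0.25)(0.172750) + (-0.15)(0.159125) = 0.19755
(I − A)⁻¹ = adj(I−A) / det(I−A) ≈
  [   1.5199     0.1886     0.6707     0.4493]
  [   0.5688     1.5610     0.3176     0.9675]
  [   0.8745     0.2417     2.0678     0.4417]
  [   0.8055     0.2082     0.4720     1.6369]
x = (I − A)⁻¹ d = adj(I−A)·d / det(I−A), with det(I−A) = 0.19755:
  x_1 = (0.300250·150 + 0.037250·80 + 0.132500·260 + 0.088750·240) / 0.19755 = 103.7675 / 0.19755 ≈ 525.272
  x_2 = (0.112375·150 + 0.308375·80 + 0.062750·260 + 0.191125·240) / 0.19755 = 103.71125 / 0.19755 ≈ 524.987
  x_3 = (0.172750·150 + 0.047750·80 + 0.408500·260 + 0.087250·240) / 0.19755 = 156.8825 / 0.19755 ≈ 794.141
  x_4 = (0.159125·150 + 0.041125·80 + 0.093250·260 + 0.323375·240) / 0.19755 = 129.01375 / 0.19755 ≈ 653.069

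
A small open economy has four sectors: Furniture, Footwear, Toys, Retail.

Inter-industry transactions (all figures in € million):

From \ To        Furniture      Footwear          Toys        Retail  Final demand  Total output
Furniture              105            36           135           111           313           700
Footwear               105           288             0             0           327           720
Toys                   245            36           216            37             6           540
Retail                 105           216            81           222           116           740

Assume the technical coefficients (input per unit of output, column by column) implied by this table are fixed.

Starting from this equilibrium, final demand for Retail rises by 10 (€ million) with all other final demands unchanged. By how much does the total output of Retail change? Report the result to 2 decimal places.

Technical coefficients a_ij = z_ij / X_j:
  a_11 = 105/700 = 0.15, a_21 = 105/700 = 0.15, a_31 = 245/700 = 0.35, a_41 = 105/700 = 0.15
  a_12 = 36/720 = 0.05, a_22 = 288/720 = 0.40, a_32 = 36/720 = 0.05, a_42 = 216/720 = 0.30
  a_13 = 135/540 = 0.25, a_23 = 0/540 = 0.00, a_33 = 216/540 = 0.40, a_43 = 81/540 = 0.15
  a_14 = 111/740 = 0.15, a_24 = 0/740 = 0.00, a_34 = 37/740 = 0.05, a_44 = 222/740 = 0.30
I − A =
  [   0.85    -0.05    -0.25    -0.15]
  [  -0.15     0.60     0.00     0.00]
  [  -0.35    -0.05     0.60    -0.05]
  [  -0.15    -0.30    -0.15     0.70]
Compute the cofactors C_ij = (−1)^(i+j)·(3×3 minor ij) of I−A; the adjugate is their transpose:
adj(I−A) = Cᵀ =
  [ 0.247500   0.061250   0.118500   0.061500]
  [ 0.061875   0.266125   0.029625   0.015375]
  [ 0.159000   0.069750   0.331500   0.057750]
  [ 0.113625   0.142125   0.109125   0.247125]
det(I−A) = Σ_j (I−A)_1j·C_1j = (0.85)(0.247500) + (-0.05)(0.061875) + (-0.25)(0.159000) + (-0.15)(0.113625) = 0.1504875
(I − A)⁻¹ = adj(I−A) / det(I−A) ≈
  [   1.6447     0.4070     0.7874     0.4087]
  [   0.4112     1.7684     0.1969     0.1022]
  [   1.0566     0.4635     2.2028     0.3838]
  [   0.7550     0.9444     0.7251     1.6422]
Δx = (I − A)⁻¹ Δd with Δd having +10 in the Retail component and 0 elsewhere.
So Δx_4 = L_44 · (+10), where L_44 = adj(I−A)_44 / det(I−A) = 0.247125 / 0.1504875.
Δx_4 = 0.247125 × (+10) / 0.1504875 = 2.47125 / 0.1504875 ≈ 16.42.

Δx_4 = 16.42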